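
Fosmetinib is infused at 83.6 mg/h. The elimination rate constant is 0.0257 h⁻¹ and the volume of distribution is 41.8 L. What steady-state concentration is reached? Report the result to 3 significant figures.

77.8 mg/L

CL = k · V = 0.0257 × 41.8 = 1.074 L/h
Css = rate / CL = 83.6 / 1.074 ≈ 77.8 mg/L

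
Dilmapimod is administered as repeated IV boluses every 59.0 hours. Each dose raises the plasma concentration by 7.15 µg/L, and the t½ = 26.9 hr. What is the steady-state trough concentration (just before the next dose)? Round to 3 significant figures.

k = ln 2 / 26.9 = 0.02577 hr⁻¹
Fraction remaining after one interval: e^(−kτ) = e^(−0.02577 × 59.0) = 0.2186
R = 1 / (1 − 0.2186) = 1.280
Css,max = 7.15 × 1.280 = 9.151 µg/L
Css,min = Css,max × e^(−kτ) = 9.151 × 0.2186 ≈ 2.00 µg/L

2.00 µg/L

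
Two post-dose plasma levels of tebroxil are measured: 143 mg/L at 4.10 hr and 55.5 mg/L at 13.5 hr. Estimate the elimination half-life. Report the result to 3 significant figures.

k = ln(C₁/C₂) / (t₂ − t₁) = ln(143/55.5) / (13.5 − 4.10)
  = 0.9465 / 9.400 = 0.1007 hr⁻¹
t½ = ln 2 / k = ln 2 / 0.1007 ≈ 6.88 hours

6.88 hours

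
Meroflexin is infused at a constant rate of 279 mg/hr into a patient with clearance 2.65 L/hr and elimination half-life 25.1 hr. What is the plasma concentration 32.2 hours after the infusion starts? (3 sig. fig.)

Css = rate / CL = 279 / 2.65 = 105.3 µg/mL
k = ln 2 / 25.1 = 0.02762 hr⁻¹
C(t) = Css (1 − e^(−kt)) = 105.3 × (1 − e^(−0.8892)) = 105.3 × 0.5890 ≈ 62.0 µg/mL

62.0 µg/mL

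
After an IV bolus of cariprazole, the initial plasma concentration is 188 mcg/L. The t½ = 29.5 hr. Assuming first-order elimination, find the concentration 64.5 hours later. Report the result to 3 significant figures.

41.3 mcg/L

k = ln 2 / 29.5 = 0.02350 hr⁻¹
C(t) = C₀ e^(−kt) = 188 × e^(−0.02350 × 64.5) = 188 × e^(−1.516) = 188 × 0.2197 ≈ 41.3 mcg/L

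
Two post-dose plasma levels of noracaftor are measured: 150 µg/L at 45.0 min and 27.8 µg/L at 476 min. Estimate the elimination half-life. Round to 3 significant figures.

k = ln(C₁/C₂) / (t₂ − t₁) = ln(150/27.8) / (476 − 45.0)
  = 1.686 / 431.0 = 0.003911 min⁻¹
t½ = ln 2 / k = ln 2 / 0.003911 ≈ 177 minutes

177 minutes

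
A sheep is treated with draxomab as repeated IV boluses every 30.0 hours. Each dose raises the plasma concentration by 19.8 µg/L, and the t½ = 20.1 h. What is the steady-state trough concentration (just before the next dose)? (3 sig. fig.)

10.9 µg/L

k = ln 2 / 20.1 = 0.03448 h⁻¹
Fraction remaining after one interval: e^(−kτ) = e^(−0.03448 × 30.0) = 0.3554
R = 1 / (1 − 0.3554) = 1.551
Css,max = 19.8 × 1.551 = 30.72 µg/L
Css,min = Css,max × e^(−kτ) = 30.72 × 0.3554 ≈ 10.9 µg/L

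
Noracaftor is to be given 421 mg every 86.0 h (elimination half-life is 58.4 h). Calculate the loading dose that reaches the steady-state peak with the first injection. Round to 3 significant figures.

658 mg

k = ln 2 / 58.4 = 0.01187 h⁻¹
Accumulation ratio R = 1 / (1 − e^(−kτ)) = 1 / (1 − e^(−0.01187×86.0)) = 1 / (1 − 0.3603) = 1.563
Loading dose = maintenance dose × R = 421 × 1.563 ≈ 658 mg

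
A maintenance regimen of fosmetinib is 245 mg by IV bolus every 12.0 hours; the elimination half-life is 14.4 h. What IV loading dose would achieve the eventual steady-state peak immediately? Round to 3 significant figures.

k = ln 2 / 14.4 = 0.04814 h⁻¹
Accumulation ratio R = 1 / (1 − e^(−kτ)) = 1 / (1 − e^(−0.04814×12.0)) = 1 / (1 − 0.5612) = 2.279
Loading dose = maintenance dose × R = 245 × 2.279 ≈ 558 mg

558 mg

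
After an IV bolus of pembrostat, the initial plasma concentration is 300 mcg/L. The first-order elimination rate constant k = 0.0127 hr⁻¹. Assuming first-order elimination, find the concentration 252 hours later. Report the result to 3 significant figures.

C(t) = C₀ e^(−kt) = 300 × e^(−0.01270 × 252) = 300 × e^(−3.200) = 300 × 0.04075 ≈ 12.2 mcg/L

12.2 mcg/L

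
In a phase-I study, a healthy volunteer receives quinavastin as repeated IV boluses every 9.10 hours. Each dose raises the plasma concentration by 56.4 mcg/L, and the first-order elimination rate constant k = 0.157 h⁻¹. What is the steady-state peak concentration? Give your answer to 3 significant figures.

Fraction remaining after one interval: e^(−kτ) = e^(−0.1570 × 9.10) = 0.2396
R = 1 / (1 − 0.2396) = 1.315
Css,max = 56.4 × 1.315 ≈ 74.2 mcg/L

74.2 mcg/L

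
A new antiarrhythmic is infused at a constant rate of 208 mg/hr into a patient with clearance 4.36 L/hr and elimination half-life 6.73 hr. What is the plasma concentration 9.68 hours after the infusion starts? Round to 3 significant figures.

Css = rate / CL = 208 / 4.36 = 47.71 mg/L
k = ln 2 / 6.73 = 0.1030 hr⁻¹
C(t) = Css (1 − e^(−kt)) = 47.71 × (1 − e^(−0.9970)) = 47.71 × 0.6310 ≈ 30.1 mg/L

30.1 mg/L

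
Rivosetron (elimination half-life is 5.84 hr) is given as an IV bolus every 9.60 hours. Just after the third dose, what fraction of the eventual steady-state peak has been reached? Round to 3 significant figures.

k = ln 2 / 5.84 = 0.1187 hr⁻¹
f_n = 1 − e^(−nkτ) = 1 − e^(−3 × 0.1187 × 9.60) = 1 − e^(−3.418) = 1 − 0.03277 ≈ 0.967

0.967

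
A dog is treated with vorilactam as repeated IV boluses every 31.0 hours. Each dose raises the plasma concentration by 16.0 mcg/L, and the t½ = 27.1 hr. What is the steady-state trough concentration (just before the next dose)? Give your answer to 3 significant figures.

13.2 mcg/L

k = ln 2 / 27.1 = 0.02558 hr⁻¹
Fraction remaining after one interval: e^(−kτ) = e^(−0.02558 × 31.0) = 0.4525
R = 1 / (1 − 0.4525) = 1.827
Css,max = 16.0 × 1.827 = 29.23 mcg/L
Css,min = Css,max × e^(−kτ) = 29.23 × 0.4525 ≈ 13.2 mcg/L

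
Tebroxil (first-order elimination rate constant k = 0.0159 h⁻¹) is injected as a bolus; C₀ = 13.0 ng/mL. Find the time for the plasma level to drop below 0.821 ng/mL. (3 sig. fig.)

174 hours

C(t) = C₀ e^(−kt)  ⇒  t = ln(C₀/C) / k
t = ln(13.0/0.821) / 0.01590 = 2.762 / 0.01590 ≈ 174 hours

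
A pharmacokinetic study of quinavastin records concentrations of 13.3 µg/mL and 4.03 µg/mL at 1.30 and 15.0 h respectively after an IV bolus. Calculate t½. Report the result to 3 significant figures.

7.95 hours

k = ln(C₁/C₂) / (t₂ − t₁) = ln(13.3/4.03) / (15.0 − 1.30)
  = 1.194 / 13.70 = 0.08715 h⁻¹
t½ = ln 2 / k = ln 2 / 0.08715 ≈ 7.95 hours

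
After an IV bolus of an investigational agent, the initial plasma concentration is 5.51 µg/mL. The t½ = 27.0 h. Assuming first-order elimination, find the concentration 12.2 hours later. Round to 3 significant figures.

4.03 µg/mL

k = ln 2 / 27.0 = 0.02567 h⁻¹
12.2 h is 0.4519 half-lives, so C = 5.51 × (1/2)^0.4519 = 5.51 × 0.7311 ≈ 4.03 µg/mL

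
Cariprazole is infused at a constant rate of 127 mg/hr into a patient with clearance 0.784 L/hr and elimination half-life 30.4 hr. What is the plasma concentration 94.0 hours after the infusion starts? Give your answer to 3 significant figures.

143 mg/L

Css = rate / CL = 127 / 0.784 = 162.0 mg/L
k = ln 2 / 30.4 = 0.02280 hr⁻¹
C(t) = Css (1 − e^(−kt)) = 162.0 × (1 − e^(−2.143)) = 162.0 × 0.8827 ≈ 143 mg/L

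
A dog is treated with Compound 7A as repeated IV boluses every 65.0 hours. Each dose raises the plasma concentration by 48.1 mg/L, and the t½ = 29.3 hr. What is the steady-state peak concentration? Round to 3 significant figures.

k = ln 2 / 29.3 = 0.02366 hr⁻¹
Fraction remaining after one interval: e^(−kτ) = e^(−0.02366 × 65.0) = 0.2149
R = 1 / (1 − 0.2149) = 1.274
Css,max = 48.1 × 1.274 ≈ 61.3 mg/L

61.3 mg/L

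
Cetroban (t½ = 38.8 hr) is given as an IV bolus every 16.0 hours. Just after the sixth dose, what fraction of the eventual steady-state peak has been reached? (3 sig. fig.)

0.820

k = ln 2 / 38.8 = 0.01786 hr⁻¹
f_n = 1 − e^(−nkτ) = 1 − e^(−6 × 0.01786 × 16.0) = 1 − e^(−1.715) = 1 − 0.1800 ≈ 0.820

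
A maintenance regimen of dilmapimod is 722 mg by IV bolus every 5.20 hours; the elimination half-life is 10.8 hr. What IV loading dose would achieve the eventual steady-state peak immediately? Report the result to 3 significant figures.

k = ln 2 / 10.8 = 0.06418 hr⁻¹
Accumulation ratio R = 1 / (1 − e^(−kτ)) = 1 / (1 − e^(−0.06418×5.20)) = 1 / (1 − 0.7162) = 3.524
Loading dose = maintenance dose × R = 722 × 3.524 ≈ 2540 mg

2540 mg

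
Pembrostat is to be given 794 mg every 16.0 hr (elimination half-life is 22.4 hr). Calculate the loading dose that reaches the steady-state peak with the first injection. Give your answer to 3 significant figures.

2030 mg

k = ln 2 / 22.4 = 0.03094 hr⁻¹
Accumulation ratio R = 1 / (1 − e^(−kτ)) = 1 / (1 − e^(−0.03094×16.0)) = 1 / (1 − 0.6095) = 2.561
Loading dose = maintenance dose × R = 794 × 2.561 ≈ 2030 mg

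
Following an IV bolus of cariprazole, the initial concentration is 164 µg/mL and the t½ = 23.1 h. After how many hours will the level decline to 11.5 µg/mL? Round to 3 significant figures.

88.6 hours

k = ln 2 / 23.1 = 0.03001 h⁻¹
C(t) = C₀ e^(−kt)  ⇒  t = ln(C₀/C) / k
t = ln(164/11.5) / 0.03001 = 2.658 / 0.03001 ≈ 88.6 hours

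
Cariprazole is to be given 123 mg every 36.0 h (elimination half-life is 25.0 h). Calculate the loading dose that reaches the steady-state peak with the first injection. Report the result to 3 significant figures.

k = ln 2 / 25.0 = 0.02773 h⁻¹
Accumulation ratio R = 1 / (1 − e^(−kτ)) = 1 / (1 − e^(−0.02773×36.0)) = 1 / (1 − 0.3686) = 1.584
Loading dose = maintenance dose × R = 123 × 1.584 ≈ 195 mg

195 mg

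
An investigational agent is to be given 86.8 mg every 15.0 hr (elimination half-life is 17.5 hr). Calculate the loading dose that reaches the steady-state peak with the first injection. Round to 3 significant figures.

k = ln 2 / 17.5 = 0.03961 hr⁻¹
Accumulation ratio R = 1 / (1 − e^(−kτ)) = 1 / (1 − e^(−0.03961×15.0)) = 1 / (1 − 0.5520) = 2.232
Loading dose = maintenance dose × R = 86.8 × 2.232 ≈ 194 mg

194 mg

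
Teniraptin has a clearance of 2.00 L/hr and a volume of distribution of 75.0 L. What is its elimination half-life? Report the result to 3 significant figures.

k = CL / V = 2.00 / 75.0 = 0.02667 hr⁻¹
t½ = ln 2 / k = ln 2 / 0.02667 ≈ 26.0 hours

26.0 hours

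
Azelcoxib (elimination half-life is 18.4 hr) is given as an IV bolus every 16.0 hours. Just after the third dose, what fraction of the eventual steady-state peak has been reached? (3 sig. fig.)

k = ln 2 / 18.4 = 0.03767 hr⁻¹
f_n = 1 − e^(−nkτ) = 1 − e^(−3 × 0.03767 × 16.0) = 1 − e^(−1.808) = 1 − 0.1639 ≈ 0.836

0.836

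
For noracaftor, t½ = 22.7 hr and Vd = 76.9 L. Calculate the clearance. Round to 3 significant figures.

k = ln 2 / t½ = ln 2 / 22.7 = 0.03054 hr⁻¹
CL = k · V = 0.03054 × 76.9 ≈ 2.35 L/hr

2.35 L/hr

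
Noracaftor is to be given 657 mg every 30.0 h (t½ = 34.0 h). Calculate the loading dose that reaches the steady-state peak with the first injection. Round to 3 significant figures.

k = ln 2 / 34.0 = 0.02039 h⁻¹
Accumulation ratio R = 1 / (1 − e^(−kτ)) = 1 / (1 − e^(−0.02039×30.0)) = 1 / (1 − 0.5425) = 2.186
Loading dose = maintenance dose × R = 657 × 2.186 ≈ 1440 mg

1440 mg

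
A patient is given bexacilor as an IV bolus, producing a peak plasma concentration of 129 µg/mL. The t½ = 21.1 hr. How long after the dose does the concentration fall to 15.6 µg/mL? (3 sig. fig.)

64.3 hours

k = ln 2 / 21.1 = 0.03285 hr⁻¹
C(t) = C₀ e^(−kt)  ⇒  t = ln(C₀/C) / k
t = ln(129/15.6) / 0.03285 = 2.113 / 0.03285 ≈ 64.3 hours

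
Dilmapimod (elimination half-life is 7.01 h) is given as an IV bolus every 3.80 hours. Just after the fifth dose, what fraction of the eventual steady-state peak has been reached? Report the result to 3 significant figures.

0.847

k = ln 2 / 7.01 = 0.09888 h⁻¹
f_n = 1 − e^(−nkτ) = 1 − e^(−5 × 0.09888 × 3.80) = 1 − e^(−1.879) = 1 − 0.1528 ≈ 0.847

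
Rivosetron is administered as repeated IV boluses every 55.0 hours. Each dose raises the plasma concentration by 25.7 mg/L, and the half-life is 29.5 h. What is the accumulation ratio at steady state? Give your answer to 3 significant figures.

1.38

k = ln 2 / 29.5 = 0.02350 h⁻¹
Fraction remaining after one interval: e^(−kτ) = e^(−0.02350 × 55.0) = 0.2746
R = 1 / (1 − 0.2746) = 1 / 0.7254 ≈ 1.38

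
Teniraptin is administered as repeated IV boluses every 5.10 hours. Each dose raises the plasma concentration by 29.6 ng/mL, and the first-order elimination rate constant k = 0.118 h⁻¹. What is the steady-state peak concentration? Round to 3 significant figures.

Fraction remaining after one interval: e^(−kτ) = e^(−0.1180 × 5.10) = 0.5478
R = 1 / (1 − 0.5478) = 2.212
Css,max = 29.6 × 2.212 ≈ 65.5 ng/mL

65.5 ng/mL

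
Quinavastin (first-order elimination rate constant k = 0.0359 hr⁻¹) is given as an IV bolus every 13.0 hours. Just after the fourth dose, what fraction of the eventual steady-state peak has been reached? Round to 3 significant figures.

0.845

f_n = 1 − e^(−nkτ) = 1 − e^(−4 × 0.03590 × 13.0) = 1 − e^(−1.867) = 1 − 0.1546 ≈ 0.845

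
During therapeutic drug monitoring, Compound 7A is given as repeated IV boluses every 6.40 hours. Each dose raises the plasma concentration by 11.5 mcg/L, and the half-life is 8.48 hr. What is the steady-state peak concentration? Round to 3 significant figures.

28.2 mcg/L

k = ln 2 / 8.48 = 0.08174 hr⁻¹
Fraction remaining after one interval: e^(−kτ) = e^(−0.08174 × 6.40) = 0.5927
R = 1 / (1 − 0.5927) = 2.455
Css,max = 11.5 × 2.455 ≈ 28.2 mcg/L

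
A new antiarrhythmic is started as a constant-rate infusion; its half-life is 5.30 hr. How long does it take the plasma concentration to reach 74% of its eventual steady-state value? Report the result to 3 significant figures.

k = ln 2 / 5.30 = 0.1308 hr⁻¹
f = 1 − e^(−kt)  ⇒  t = −ln(1 − f) / k
t = −ln(1 − 0.74) / 0.1308 = 1.347 / 0.1308 ≈ 10.3 hours

10.3 hours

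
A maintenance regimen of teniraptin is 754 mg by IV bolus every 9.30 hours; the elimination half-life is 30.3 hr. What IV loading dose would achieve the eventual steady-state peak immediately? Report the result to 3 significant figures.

k = ln 2 / 30.3 = 0.02288 hr⁻¹
Accumulation ratio R = 1 / (1 − e^(−kτ)) = 1 / (1 − e^(−0.02288×9.30)) = 1 / (1 − 0.8084) = 5.218
Loading dose = maintenance dose × R = 754 × 5.218 ≈ 3930 mg

3930 mg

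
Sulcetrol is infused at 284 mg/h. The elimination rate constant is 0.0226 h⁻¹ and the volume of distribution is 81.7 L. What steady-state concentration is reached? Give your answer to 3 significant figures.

154 mg/L

CL = k · V = 0.0226 × 81.7 = 1.846 L/h
Css = rate / CL = 284 / 1.846 ≈ 154 mg/L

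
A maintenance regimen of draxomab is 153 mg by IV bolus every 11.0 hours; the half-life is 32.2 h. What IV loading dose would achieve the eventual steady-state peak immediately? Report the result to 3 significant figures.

k = ln 2 / 32.2 = 0.02153 h⁻¹
Accumulation ratio R = 1 / (1 − e^(−kτ)) = 1 / (1 − e^(−0.02153×11.0)) = 1 / (1 − 0.7892) = 4.743
Loading dose = maintenance dose × R = 153 × 4.743 ≈ 726 mg

726 mg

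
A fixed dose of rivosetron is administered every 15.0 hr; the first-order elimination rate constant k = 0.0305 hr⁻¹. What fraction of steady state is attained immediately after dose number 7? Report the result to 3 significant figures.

f_n = 1 − e^(−nkτ) = 1 − e^(−7 × 0.03050 × 15.0) = 1 − e^(−3.203) = 1 − 0.04066 ≈ 0.959

0.959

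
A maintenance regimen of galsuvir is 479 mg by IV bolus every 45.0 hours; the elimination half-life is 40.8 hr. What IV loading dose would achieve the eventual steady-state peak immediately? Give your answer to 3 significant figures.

k = ln 2 / 40.8 = 0.01699 hr⁻¹
Accumulation ratio R = 1 / (1 − e^(−kτ)) = 1 / (1 − e^(−0.01699×45.0)) = 1 / (1 − 0.4656) = 1.871
Loading dose = maintenance dose × R = 479 × 1.871 ≈ 896 mg

896 mg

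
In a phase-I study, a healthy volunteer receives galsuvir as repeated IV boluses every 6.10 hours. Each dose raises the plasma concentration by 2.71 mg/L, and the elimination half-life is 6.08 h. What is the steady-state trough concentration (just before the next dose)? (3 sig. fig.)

2.70 mg/L

k = ln 2 / 6.08 = 0.1140 h⁻¹
Fraction remaining after one interval: e^(−kτ) = e^(−0.1140 × 6.10) = 0.4989
R = 1 / (1 − 0.4989) = 1.995
Css,max = 2.71 × 1.995 = 5.408 mg/L
Css,min = Css,max × e^(−kτ) = 5.408 × 0.4989 ≈ 2.70 mg/L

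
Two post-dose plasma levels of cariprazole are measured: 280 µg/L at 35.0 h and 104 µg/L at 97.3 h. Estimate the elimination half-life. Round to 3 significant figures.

43.6 hours

k = ln(C₁/C₂) / (t₂ − t₁) = ln(280/104) / (97.3 − 35.0)
  = 0.9904 / 62.30 = 0.01590 h⁻¹
t½ = ln 2 / k = ln 2 / 0.01590 ≈ 43.6 hours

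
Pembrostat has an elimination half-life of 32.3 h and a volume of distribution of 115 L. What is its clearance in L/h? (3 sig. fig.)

2.47 L/h

k = ln 2 / t½ = ln 2 / 32.3 = 0.02146 h⁻¹
CL = k · V = 0.02146 × 115 ≈ 2.47 L/h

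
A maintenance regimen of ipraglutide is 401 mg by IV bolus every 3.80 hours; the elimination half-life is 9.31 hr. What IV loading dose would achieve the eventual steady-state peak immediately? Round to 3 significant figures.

1630 mg

k = ln 2 / 9.31 = 0.07445 hr⁻¹
Accumulation ratio R = 1 / (1 − e^(−kτ)) = 1 / (1 − e^(−0.07445×3.80)) = 1 / (1 − 0.7536) = 4.058
Loading dose = maintenance dose × R = 401 × 4.058 ≈ 1630 mg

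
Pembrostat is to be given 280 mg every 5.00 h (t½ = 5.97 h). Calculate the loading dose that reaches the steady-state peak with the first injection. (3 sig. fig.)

636 mg

k = ln 2 / 5.97 = 0.1161 h⁻¹
Accumulation ratio R = 1 / (1 − e^(−kτ)) = 1 / (1 − e^(−0.1161×5.00)) = 1 / (1 − 0.5596) = 2.271
Loading dose = maintenance dose × R = 280 × 2.271 ≈ 636 mg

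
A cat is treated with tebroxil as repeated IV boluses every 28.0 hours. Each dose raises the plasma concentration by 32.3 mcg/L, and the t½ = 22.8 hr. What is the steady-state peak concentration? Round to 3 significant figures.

k = ln 2 / 22.8 = 0.03040 hr⁻¹
Fraction remaining after one interval: e^(−kτ) = e^(−0.03040 × 28.0) = 0.4269
R = 1 / (1 − 0.4269) = 1.745
Css,max = 32.3 × 1.745 ≈ 56.4 mcg/L

56.4 mcg/L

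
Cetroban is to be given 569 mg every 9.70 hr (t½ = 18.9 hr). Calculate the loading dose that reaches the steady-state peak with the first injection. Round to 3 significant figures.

1900 mg

k = ln 2 / 18.9 = 0.03667 hr⁻¹
Accumulation ratio R = 1 / (1 − e^(−kτ)) = 1 / (1 − e^(−0.03667×9.70)) = 1 / (1 − 0.7007) = 3.341
Loading dose = maintenance dose × R = 569 × 3.341 ≈ 1900 mg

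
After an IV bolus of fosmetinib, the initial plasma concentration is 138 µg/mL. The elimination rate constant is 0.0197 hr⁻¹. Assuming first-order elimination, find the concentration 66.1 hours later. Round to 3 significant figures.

C(t) = C₀ e^(−kt) = 138 × e^(−0.01970 × 66.1) = 138 × e^(−1.302) = 138 × 0.2719 ≈ 37.5 µg/mL

37.5 µg/mL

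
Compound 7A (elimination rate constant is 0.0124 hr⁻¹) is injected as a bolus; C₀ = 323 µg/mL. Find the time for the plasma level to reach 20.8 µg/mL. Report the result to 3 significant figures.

221 hours

C(t) = C₀ e^(−kt)  ⇒  t = ln(C₀/C) / k
t = ln(323/20.8) / 0.01240 = 2.743 / 0.01240 ≈ 221 hours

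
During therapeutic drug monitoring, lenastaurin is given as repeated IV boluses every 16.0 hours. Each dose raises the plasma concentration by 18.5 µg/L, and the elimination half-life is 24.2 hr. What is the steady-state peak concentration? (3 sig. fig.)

50.3 µg/L

k = ln 2 / 24.2 = 0.02864 hr⁻¹
Fraction remaining after one interval: e^(−kτ) = e^(−0.02864 × 16.0) = 0.6324
R = 1 / (1 − 0.6324) = 2.720
Css,max = 18.5 × 2.720 ≈ 50.3 µg/L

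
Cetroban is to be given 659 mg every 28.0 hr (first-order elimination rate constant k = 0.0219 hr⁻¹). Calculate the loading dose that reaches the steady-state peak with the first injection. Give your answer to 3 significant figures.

Accumulation ratio R = 1 / (1 − e^(−kτ)) = 1 / (1 − e^(−0.02190×28.0)) = 1 / (1 − 0.5416) = 2.182
Loading dose = maintenance dose × R = 659 × 2.182 ≈ 1440 mg

1440 mg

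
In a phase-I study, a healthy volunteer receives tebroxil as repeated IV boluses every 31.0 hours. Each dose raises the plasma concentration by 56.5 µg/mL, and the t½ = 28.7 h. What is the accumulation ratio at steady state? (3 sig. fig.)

1.90

k = ln 2 / 28.7 = 0.02415 h⁻¹
Fraction remaining after one interval: e^(−kτ) = e^(−0.02415 × 31.0) = 0.4730
R = 1 / (1 − 0.4730) = 1 / 0.5270 ≈ 1.90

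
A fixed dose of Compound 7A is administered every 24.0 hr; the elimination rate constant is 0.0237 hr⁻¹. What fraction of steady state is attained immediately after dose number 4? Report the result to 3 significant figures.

f_n = 1 − e^(−nkτ) = 1 − e^(−4 × 0.02370 × 24.0) = 1 − e^(−2.275) = 1 − 0.1028 ≈ 0.897

0.897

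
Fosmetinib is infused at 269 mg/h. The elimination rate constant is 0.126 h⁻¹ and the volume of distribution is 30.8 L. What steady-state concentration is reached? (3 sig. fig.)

CL = k · V = 0.126 × 30.8 = 3.881 L/h
Css = rate / CL = 269 / 3.881 ≈ 69.3 mg/L

69.3 mg/L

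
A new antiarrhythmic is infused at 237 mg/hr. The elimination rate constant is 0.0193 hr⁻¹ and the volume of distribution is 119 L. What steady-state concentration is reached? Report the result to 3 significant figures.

103 µg/mL

CL = k · V = 0.0193 × 119 = 2.297 L/hr
Css = rate / CL = 237 / 2.297 ≈ 103 µg/mL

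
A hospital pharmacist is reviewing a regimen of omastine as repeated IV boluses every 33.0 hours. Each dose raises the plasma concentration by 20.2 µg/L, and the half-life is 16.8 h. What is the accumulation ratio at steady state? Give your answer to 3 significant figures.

1.34

k = ln 2 / 16.8 = 0.04126 h⁻¹
Fraction remaining after one interval: e^(−kτ) = e^(−0.04126 × 33.0) = 0.2563
R = 1 / (1 − 0.2563) = 1 / 0.7437 ≈ 1.34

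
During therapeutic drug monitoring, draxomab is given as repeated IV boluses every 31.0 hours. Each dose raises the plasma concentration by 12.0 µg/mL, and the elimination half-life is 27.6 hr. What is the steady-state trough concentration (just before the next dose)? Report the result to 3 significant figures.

k = ln 2 / 27.6 = 0.02511 hr⁻¹
Fraction remaining after one interval: e^(−kτ) = e^(−0.02511 × 31.0) = 0.4591
R = 1 / (1 − 0.4591) = 1.849
Css,max = 12.0 × 1.849 = 22.18 µg/mL
Css,min = Css,max × e^(−kτ) = 22.18 × 0.4591 ≈ 10.2 µg/mL

10.2 µg/mL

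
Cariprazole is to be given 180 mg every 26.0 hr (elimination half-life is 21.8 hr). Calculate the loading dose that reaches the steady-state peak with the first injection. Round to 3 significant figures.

320 mg

k = ln 2 / 21.8 = 0.03180 hr⁻¹
Accumulation ratio R = 1 / (1 − e^(−kτ)) = 1 / (1 − e^(−0.03180×26.0)) = 1 / (1 − 0.4375) = 1.778
Loading dose = maintenance dose × R = 180 × 1.778 ≈ 320 mg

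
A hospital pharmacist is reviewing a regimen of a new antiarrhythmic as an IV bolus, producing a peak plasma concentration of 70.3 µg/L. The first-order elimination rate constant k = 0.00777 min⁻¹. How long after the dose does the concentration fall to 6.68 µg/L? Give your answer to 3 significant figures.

C(t) = C₀ e^(−kt)  ⇒  t = ln(C₀/C) / k
t = ln(70.3/6.68) / 0.007770 = 2.354 / 0.007770 ≈ 303 minutes

303 minutes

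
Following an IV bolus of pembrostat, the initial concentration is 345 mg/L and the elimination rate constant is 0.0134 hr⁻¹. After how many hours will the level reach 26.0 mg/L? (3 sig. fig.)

C(t) = C₀ e^(−kt)  ⇒  t = ln(C₀/C) / k
t = ln(345/26.0) / 0.01340 = 2.585 / 0.01340 ≈ 193 hours

193 hours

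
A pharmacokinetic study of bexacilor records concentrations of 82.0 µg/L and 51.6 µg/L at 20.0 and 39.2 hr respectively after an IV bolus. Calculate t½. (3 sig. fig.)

28.7 hours

k = ln(C₁/C₂) / (t₂ − t₁) = ln(82.0/51.6) / (39.2 − 20.0)
  = 0.4632 / 19.20 = 0.02412 hr⁻¹
t½ = ln 2 / k = ln 2 / 0.02412 ≈ 28.7 hours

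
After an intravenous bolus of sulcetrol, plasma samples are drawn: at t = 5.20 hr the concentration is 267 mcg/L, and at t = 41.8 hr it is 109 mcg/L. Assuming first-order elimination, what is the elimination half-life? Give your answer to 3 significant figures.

k = ln(C₁/C₂) / (t₂ − t₁) = ln(267/109) / (41.8 − 5.20)
  = 0.8959 / 36.60 = 0.02448 hr⁻¹
t½ = ln 2 / k = ln 2 / 0.02448 ≈ 28.3 hours

28.3 hours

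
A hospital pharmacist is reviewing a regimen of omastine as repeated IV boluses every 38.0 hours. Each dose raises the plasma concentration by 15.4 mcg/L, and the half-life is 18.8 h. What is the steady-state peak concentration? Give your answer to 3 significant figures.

k = ln 2 / 18.8 = 0.03687 h⁻¹
Fraction remaining after one interval: e^(−kτ) = e^(−0.03687 × 38.0) = 0.2463
R = 1 / (1 − 0.2463) = 1.327
Css,max = 15.4 × 1.327 ≈ 20.4 mcg/L

20.4 mcg/L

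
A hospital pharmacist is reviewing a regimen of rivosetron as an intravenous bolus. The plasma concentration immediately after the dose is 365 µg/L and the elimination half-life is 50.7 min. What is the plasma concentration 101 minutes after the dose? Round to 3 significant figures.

91.8 µg/L

k = ln 2 / 50.7 = 0.01367 min⁻¹
101 min is 1.992 half-lives, so C = 365 × (1/2)^1.992 = 365 × 0.2514 ≈ 91.8 µg/L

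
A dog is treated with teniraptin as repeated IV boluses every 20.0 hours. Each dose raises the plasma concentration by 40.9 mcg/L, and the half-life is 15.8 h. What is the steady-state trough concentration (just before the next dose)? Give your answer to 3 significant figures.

k = ln 2 / 15.8 = 0.04387 h⁻¹
Fraction remaining after one interval: e^(−kτ) = e^(−0.04387 × 20.0) = 0.4159
R = 1 / (1 − 0.4159) = 1.712
Css,max = 40.9 × 1.712 = 70.02 mcg/L
Css,min = Css,max × e^(−kτ) = 70.02 × 0.4159 ≈ 29.1 mcg/L

29.1 mcg/L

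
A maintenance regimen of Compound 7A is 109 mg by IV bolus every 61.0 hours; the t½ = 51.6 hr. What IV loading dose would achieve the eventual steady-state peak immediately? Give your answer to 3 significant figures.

195 mg

k = ln 2 / 51.6 = 0.01343 hr⁻¹
Accumulation ratio R = 1 / (1 − e^(−kτ)) = 1 / (1 − e^(−0.01343×61.0)) = 1 / (1 − 0.4407) = 1.788
Loading dose = maintenance dose × R = 109 × 1.788 ≈ 195 mg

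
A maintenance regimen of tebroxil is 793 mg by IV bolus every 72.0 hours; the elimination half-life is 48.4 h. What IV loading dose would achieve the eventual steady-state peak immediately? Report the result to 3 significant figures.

k = ln 2 / 48.4 = 0.01432 h⁻¹
Accumulation ratio R = 1 / (1 − e^(−kτ)) = 1 / (1 − e^(−0.01432×72.0)) = 1 / (1 − 0.3566) = 1.554
Loading dose = maintenance dose × R = 793 × 1.554 ≈ 1230 mg

1230 mg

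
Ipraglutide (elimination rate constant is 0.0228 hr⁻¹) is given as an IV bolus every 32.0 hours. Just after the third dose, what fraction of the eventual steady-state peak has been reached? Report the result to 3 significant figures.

0.888

f_n = 1 − e^(−nkτ) = 1 − e^(−3 × 0.02280 × 32.0) = 1 − e^(−2.189) = 1 − 0.1121 ≈ 0.888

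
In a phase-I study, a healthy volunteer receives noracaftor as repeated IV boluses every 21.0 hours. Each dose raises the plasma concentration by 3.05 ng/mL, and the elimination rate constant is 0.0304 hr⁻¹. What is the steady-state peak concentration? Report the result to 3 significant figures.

6.46 ng/mL

Fraction remaining after one interval: e^(−kτ) = e^(−0.03040 × 21.0) = 0.5281
R = 1 / (1 − 0.5281) = 2.119
Css,max = 3.05 × 2.119 ≈ 6.46 ng/mL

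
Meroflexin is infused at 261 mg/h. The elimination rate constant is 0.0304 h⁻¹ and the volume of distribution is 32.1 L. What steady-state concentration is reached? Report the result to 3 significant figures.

CL = k · V = 0.0304 × 32.1 = 0.9758 L/h
Css = rate / CL = 261 / 0.9758 ≈ 267 mg/L

267 mg/L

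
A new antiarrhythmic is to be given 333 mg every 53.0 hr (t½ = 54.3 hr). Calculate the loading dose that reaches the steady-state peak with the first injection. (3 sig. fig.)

k = ln 2 / 54.3 = 0.01277 hr⁻¹
Accumulation ratio R = 1 / (1 − e^(−kτ)) = 1 / (1 − e^(−0.01277×53.0)) = 1 / (1 − 0.5084) = 2.034
Loading dose = maintenance dose × R = 333 × 2.034 ≈ 677 mg

677 mg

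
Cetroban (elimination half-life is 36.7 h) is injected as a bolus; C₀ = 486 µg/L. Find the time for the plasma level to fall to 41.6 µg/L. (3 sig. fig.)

130 hours

k = ln 2 / 36.7 = 0.01889 h⁻¹
C(t) = C₀ e^(−kt)  ⇒  t = ln(C₀/C) / k
t = ln(486/41.6) / 0.01889 = 2.458 / 0.01889 ≈ 130 hours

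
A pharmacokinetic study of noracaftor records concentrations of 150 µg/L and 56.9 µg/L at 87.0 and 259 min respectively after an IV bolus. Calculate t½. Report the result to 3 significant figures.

123 minutes

k = ln(C₁/C₂) / (t₂ − t₁) = ln(150/56.9) / (259 − 87.0)
  = 0.9693 / 172.0 = 0.005636 min⁻¹
t½ = ln 2 / k = ln 2 / 0.005636 ≈ 123 minutes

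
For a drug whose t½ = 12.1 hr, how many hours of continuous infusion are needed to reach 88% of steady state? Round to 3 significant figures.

k = ln 2 / 12.1 = 0.05728 hr⁻¹
f = 1 − e^(−kt)  ⇒  t = −ln(1 − f) / k
t = −ln(1 − 0.88) / 0.05728 = 2.120 / 0.05728 ≈ 37.0 hours

37.0 hours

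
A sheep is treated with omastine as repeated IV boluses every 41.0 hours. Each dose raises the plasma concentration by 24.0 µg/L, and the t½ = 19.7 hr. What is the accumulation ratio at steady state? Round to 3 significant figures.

k = ln 2 / 19.7 = 0.03519 hr⁻¹
Fraction remaining after one interval: e^(−kτ) = e^(−0.03519 × 41.0) = 0.2363
R = 1 / (1 − 0.2363) = 1 / 0.7637 ≈ 1.31

1.31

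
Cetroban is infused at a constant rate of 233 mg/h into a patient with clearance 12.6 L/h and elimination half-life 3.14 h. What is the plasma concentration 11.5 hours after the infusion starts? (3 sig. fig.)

Css = rate / CL = 233 / 12.6 = 18.49 µg/mL
k = ln 2 / 3.14 = 0.2207 h⁻¹
C(t) = Css (1 − e^(−kt)) = 18.49 × (1 − e^(−2.539)) = 18.49 × 0.9210 ≈ 17.0 µg/mL

17.0 µg/mL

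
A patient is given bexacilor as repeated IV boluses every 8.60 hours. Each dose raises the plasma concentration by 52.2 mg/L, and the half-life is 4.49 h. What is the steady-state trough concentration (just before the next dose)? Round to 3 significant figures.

18.8 mg/L

k = ln 2 / 4.49 = 0.1544 h⁻¹
Fraction remaining after one interval: e^(−kτ) = e^(−0.1544 × 8.60) = 0.2651
R = 1 / (1 − 0.2651) = 1.361
Css,max = 52.2 × 1.361 = 71.03 mg/L
Css,min = Css,max × e^(−kτ) = 71.03 × 0.2651 ≈ 18.8 mg/L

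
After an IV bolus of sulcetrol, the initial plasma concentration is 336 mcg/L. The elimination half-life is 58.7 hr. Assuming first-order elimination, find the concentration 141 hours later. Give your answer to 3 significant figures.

k = ln 2 / 58.7 = 0.01181 hr⁻¹
C(t) = C₀ e^(−kt) = 336 × e^(−0.01181 × 141) = 336 × e^(−1.665) = 336 × 0.1892 ≈ 63.6 mcg/L

63.6 mcg/L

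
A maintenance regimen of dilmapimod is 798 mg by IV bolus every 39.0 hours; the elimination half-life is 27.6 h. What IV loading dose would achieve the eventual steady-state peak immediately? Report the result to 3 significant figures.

1280 mg

k = ln 2 / 27.6 = 0.02511 h⁻¹
Accumulation ratio R = 1 / (1 − e^(−kτ)) = 1 / (1 − e^(−0.02511×39.0)) = 1 / (1 − 0.3755) = 1.601
Loading dose = maintenance dose × R = 798 × 1.601 ≈ 1280 mg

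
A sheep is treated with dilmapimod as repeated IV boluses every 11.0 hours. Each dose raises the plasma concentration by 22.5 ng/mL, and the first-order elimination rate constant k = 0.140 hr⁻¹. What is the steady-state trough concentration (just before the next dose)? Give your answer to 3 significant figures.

6.14 ng/mL

Fraction remaining after one interval: e^(−kτ) = e^(−0.1400 × 11.0) = 0.2144
R = 1 / (1 − 0.2144) = 1.273
Css,max = 22.5 × 1.273 = 28.64 ng/mL
Css,min = Css,max × e^(−kτ) = 28.64 × 0.2144 ≈ 6.14 ng/mL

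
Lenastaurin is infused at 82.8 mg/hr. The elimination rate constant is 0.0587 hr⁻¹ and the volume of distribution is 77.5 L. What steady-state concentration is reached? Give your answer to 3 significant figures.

18.2 µg/mL

CL = k · V = 0.0587 × 77.5 = 4.549 L/hr
Css = rate / CL = 82.8 / 4.549 ≈ 18.2 µg/mL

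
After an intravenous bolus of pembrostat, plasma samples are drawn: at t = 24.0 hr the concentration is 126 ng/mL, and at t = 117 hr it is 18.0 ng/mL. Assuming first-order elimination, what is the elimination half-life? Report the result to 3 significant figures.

k = ln(C₁/C₂) / (t₂ − t₁) = ln(126/18.0) / (117 − 24.0)
  = 1.946 / 93.00 = 0.02092 hr⁻¹
t½ = ln 2 / k = ln 2 / 0.02092 ≈ 33.1 hours

33.1 hours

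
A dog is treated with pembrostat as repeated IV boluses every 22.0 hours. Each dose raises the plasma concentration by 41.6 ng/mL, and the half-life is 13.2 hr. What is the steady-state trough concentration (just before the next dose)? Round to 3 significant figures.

k = ln 2 / 13.2 = 0.05251 hr⁻¹
Fraction remaining after one interval: e^(−kτ) = e^(−0.05251 × 22.0) = 0.3150
R = 1 / (1 − 0.3150) = 1.460
Css,max = 41.6 × 1.460 = 60.73 ng/mL
Css,min = Css,max × e^(−kτ) = 60.73 × 0.3150 ≈ 19.1 ng/mL

19.1 ng/mL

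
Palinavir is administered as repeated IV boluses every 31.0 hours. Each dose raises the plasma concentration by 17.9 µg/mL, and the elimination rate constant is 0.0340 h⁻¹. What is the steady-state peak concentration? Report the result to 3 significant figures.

Fraction remaining after one interval: e^(−kτ) = e^(−0.03400 × 31.0) = 0.3485
R = 1 / (1 − 0.3485) = 1.535
Css,max = 17.9 × 1.535 ≈ 27.5 µg/mL

27.5 µg/mL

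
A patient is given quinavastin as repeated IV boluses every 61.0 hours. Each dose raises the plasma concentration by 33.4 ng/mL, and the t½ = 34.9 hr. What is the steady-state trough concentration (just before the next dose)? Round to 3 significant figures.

14.2 ng/mL

k = ln 2 / 34.9 = 0.01986 hr⁻¹
Fraction remaining after one interval: e^(−kτ) = e^(−0.01986 × 61.0) = 0.2977
R = 1 / (1 − 0.2977) = 1.424
Css,max = 33.4 × 1.424 = 47.56 ng/mL
Css,min = Css,max × e^(−kτ) = 47.56 × 0.2977 ≈ 14.2 ng/mL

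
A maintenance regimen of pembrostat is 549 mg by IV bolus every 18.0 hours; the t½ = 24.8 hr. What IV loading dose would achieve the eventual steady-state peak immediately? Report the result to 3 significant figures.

1390 mg

k = ln 2 / 24.8 = 0.02795 hr⁻¹
Accumulation ratio R = 1 / (1 − e^(−kτ)) = 1 / (1 − e^(−0.02795×18.0)) = 1 / (1 − 0.6047) = 2.529
Loading dose = maintenance dose × R = 549 × 2.529 ≈ 1390 mg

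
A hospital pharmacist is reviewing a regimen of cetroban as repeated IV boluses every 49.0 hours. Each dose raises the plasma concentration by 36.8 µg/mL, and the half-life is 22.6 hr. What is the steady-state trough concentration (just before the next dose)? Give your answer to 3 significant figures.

10.5 µg/mL

k = ln 2 / 22.6 = 0.03067 hr⁻¹
Fraction remaining after one interval: e^(−kτ) = e^(−0.03067 × 49.0) = 0.2225
R = 1 / (1 − 0.2225) = 1.286
Css,max = 36.8 × 1.286 = 47.33 µg/mL
Css,min = Css,max × e^(−kτ) = 47.33 × 0.2225 ≈ 10.5 µg/mL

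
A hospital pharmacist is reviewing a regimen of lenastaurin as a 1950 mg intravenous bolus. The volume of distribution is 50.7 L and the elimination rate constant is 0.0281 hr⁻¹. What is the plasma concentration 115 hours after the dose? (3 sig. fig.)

C₀ = dose / V = 1950 / 50.7 = 38.46 mg/L
C(t) = C₀ e^(−kt) = 38.46 × e^(−0.02810 × 115) = 38.46 × e^(−3.232) = 38.46 × 0.03950 ≈ 1.52 mg/L

1.52 mg/L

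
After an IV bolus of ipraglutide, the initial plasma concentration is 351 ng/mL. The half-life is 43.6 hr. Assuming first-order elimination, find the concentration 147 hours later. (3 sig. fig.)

k = ln 2 / 43.6 = 0.01590 hr⁻¹
C(t) = C₀ e^(−kt) = 351 × e^(−0.01590 × 147) = 351 × e^(−2.337) = 351 × 0.09662 ≈ 33.9 ng/mL

33.9 ng/mL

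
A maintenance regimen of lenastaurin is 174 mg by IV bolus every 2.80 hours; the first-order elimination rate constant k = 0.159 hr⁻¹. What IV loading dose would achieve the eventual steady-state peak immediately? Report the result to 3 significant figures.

484 mg

Accumulation ratio R = 1 / (1 − e^(−kτ)) = 1 / (1 − e^(−0.1590×2.80)) = 1 / (1 − 0.6407) = 2.783
Loading dose = maintenance dose × R = 174 × 2.783 ≈ 484 mg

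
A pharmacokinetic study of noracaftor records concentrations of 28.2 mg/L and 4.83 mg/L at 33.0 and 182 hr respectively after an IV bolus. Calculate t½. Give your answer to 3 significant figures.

k = ln(C₁/C₂) / (t₂ − t₁) = ln(28.2/4.83) / (182 − 33.0)
  = 1.764 / 149.0 = 0.01184 hr⁻¹
t½ = ln 2 / k = ln 2 / 0.01184 ≈ 58.5 hours

58.5 hours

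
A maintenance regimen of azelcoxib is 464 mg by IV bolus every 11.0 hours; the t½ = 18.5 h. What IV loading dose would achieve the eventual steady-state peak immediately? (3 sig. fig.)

k = ln 2 / 18.5 = 0.03747 h⁻¹
Accumulation ratio R = 1 / (1 − e^(−kτ)) = 1 / (1 − e^(−0.03747×11.0)) = 1 / (1 − 0.6622) = 2.961
Loading dose = maintenance dose × R = 464 × 2.961 ≈ 1370 mg

1370 mg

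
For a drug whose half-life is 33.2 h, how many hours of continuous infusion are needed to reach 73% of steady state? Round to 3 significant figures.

k = ln 2 / 33.2 = 0.02088 h⁻¹
f = 1 − e^(−kt)  ⇒  t = −ln(1 − f) / k
t = −ln(1 − 0.73) / 0.02088 = 1.309 / 0.02088 ≈ 62.7 hours

62.7 hours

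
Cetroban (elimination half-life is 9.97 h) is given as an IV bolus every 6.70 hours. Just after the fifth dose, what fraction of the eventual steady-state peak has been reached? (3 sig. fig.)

0.903

k = ln 2 / 9.97 = 0.06952 h⁻¹
f_n = 1 − e^(−nkτ) = 1 − e^(−5 × 0.06952 × 6.70) = 1 − e^(−2.329) = 1 − 0.09739 ≈ 0.903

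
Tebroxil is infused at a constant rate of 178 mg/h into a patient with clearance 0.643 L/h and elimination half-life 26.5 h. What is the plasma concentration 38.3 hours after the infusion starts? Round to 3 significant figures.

175 µg/mL

Css = rate / CL = 178 / 0.643 = 276.8 µg/mL
k = ln 2 / 26.5 = 0.02616 h⁻¹
C(t) = Css (1 − e^(−kt)) = 276.8 × (1 − e^(−1.002)) = 276.8 × 0.6328 ≈ 175 µg/mL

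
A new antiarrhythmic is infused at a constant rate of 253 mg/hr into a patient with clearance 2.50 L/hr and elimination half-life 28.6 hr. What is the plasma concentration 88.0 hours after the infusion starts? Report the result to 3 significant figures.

89.2 mg/L

Css = rate / CL = 253 / 2.50 = 101.2 mg/L
k = ln 2 / 28.6 = 0.02424 hr⁻¹
C(t) = Css (1 − e^(−kt)) = 101.2 × (1 − e^(−2.133)) = 101.2 × 0.8815 ≈ 89.2 mg/L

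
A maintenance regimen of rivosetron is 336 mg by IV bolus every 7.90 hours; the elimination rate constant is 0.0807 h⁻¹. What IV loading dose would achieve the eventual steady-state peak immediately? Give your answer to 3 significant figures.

713 mg

Accumulation ratio R = 1 / (1 − e^(−kτ)) = 1 / (1 − e^(−0.08070×7.90)) = 1 / (1 − 0.5286) = 2.121
Loading dose = maintenance dose × R = 336 × 2.121 ≈ 713 mg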